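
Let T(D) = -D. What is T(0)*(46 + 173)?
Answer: 0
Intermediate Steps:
T(0)*(46 + 173) = (-1*0)*(46 + 173) = 0*219 = 0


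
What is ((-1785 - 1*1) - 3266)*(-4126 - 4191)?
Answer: 42017484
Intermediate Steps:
((-1785 - 1*1) - 3266)*(-4126 - 4191) = ((-1785 - 1) - 3266)*(-8317) = (-1786 - 3266)*(-8317) = -5052*(-8317) = 42017484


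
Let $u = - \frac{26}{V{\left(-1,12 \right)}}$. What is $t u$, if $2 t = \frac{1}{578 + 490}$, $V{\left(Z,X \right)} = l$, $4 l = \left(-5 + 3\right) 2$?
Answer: $\frac{13}{1068} \approx 0.012172$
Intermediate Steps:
$l = -1$ ($l = \frac{\left(-5 + 3\right) 2}{4} = \frac{\left(-2\right) 2}{4} = \frac{1}{4} \left(-4\right) = -1$)
$V{\left(Z,X \right)} = -1$
$t = \frac{1}{2136}$ ($t = \frac{1}{2 \left(578 + 490\right)} = \frac{1}{2 \cdot 1068} = \frac{1}{2} \cdot \frac{1}{1068} = \frac{1}{2136} \approx 0.00046816$)
$u = 26$ ($u = - \frac{26}{-1} = \left(-26\right) \left(-1\right) = 26$)
$t u = \frac{1}{2136} \cdot 26 = \frac{13}{1068}$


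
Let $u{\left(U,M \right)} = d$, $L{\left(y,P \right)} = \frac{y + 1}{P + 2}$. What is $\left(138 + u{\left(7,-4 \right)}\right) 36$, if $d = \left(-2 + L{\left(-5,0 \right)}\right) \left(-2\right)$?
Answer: $5256$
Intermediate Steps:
$L{\left(y,P \right)} = \frac{1 + y}{2 + P}$
$d = 8$ ($d = \left(-2 + \frac{1 - 5}{2 + 0}\right) \left(-2\right) = \left(-2 + \frac{1}{2} \left(-4\right)\right) \left(-2\right) = \left(-2 - 2\right) \left(-2\right) = \left(-4\right) \left(-2\right) = 8$)
$u{\left(U,M \right)} = 8$
$\left(138 + u{\left(7,-4 \right)}\right) 36 = \left(138 + 8\right) 36 = 146 \cdot 36 = 5256$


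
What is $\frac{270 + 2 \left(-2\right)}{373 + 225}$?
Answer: $\frac{133}{299} \approx 0.44482$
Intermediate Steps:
$\frac{270 + 2 \left(-2\right)}{373 + 225} = \frac{270 - 4}{598} = 266 \cdot \frac{1}{598} = \frac{133}{299}$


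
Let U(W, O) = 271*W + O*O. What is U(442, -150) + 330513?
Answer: 472795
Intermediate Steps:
U(W, O) = O² + 271*W (U(W, O) = 271*W + O² = O² + 271*W)
U(442, -150) + 330513 = ((-150)² + 271*442) + 330513 = (22500 + 119782) + 330513 = 142282 + 330513 = 472795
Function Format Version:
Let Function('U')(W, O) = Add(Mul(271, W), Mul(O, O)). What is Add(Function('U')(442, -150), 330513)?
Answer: 472795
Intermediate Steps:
Function('U')(W, O) = Add(Pow(O, 2), Mul(271, W)) (Function('U')(W, O) = Add(Mul(271, W), Pow(O, 2)) = Add(Pow(O, 2), Mul(271, W)))
Add(Function('U')(442, -150), 330513) = Add(Add(Pow(-150, 2), Mul(271, 442)), 330513) = Add(Add(22500, 119782), 330513) = Add(142282, 330513) = 472795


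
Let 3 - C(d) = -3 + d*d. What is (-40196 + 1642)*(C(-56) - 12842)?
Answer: 615784488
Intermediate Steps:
C(d) = 6 - d² (C(d) = 3 - (-3 + d*d) = 3 - (-3 + d²) = 3 + (3 - d²) = 6 - d²)
(-40196 + 1642)*(C(-56) - 12842) = (-40196 + 1642)*((6 - 1*(-56)²) - 12842) = -38554*((6 - 1*3136) - 12842) = -38554*((6 - 3136) - 12842) = -38554*(-3130 - 12842) = -38554*(-15972) = 615784488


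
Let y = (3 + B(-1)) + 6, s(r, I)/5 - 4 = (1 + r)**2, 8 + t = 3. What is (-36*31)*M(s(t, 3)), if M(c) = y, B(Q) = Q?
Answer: -8928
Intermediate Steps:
t = -5 (t = -8 + 3 = -5)
s(r, I) = 20 + 5*(1 + r)**2
y = 8 (y = (3 - 1) + 6 = 2 + 6 = 8)
M(c) = 8
(-36*31)*M(s(t, 3)) = -36*31*8 = -1116*8 = -8928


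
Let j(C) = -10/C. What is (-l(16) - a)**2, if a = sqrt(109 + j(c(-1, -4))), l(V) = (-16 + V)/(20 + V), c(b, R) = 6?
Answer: 322/3 ≈ 107.33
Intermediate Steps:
l(V) = (-16 + V)/(20 + V)
a = sqrt(966)/3 (a = sqrt(109 - 10/6) = sqrt(109 - 10*1/6) = sqrt(109 - 5/3) = sqrt(322/3) = sqrt(966)/3 ≈ 10.360)
(-l(16) - a)**2 = (-(-16 + 16)/(20 + 16) - sqrt(966)/3)**2 = (-0/36 - sqrt(966)/3)**2 = (-1*0 - sqrt(966)/3)**2 = (0 - sqrt(966)/3)**2 = (-sqrt(966)/3)**2 = 322/3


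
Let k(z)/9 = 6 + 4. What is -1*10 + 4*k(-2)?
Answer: 350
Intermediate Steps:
k(z) = 90 (k(z) = 9*(6 + 4) = 9*10 = 90)
-1*10 + 4*k(-2) = -1*10 + 4*90 = -10 + 360 = 350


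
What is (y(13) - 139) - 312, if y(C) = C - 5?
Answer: -443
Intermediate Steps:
y(C) = -5 + C
(y(13) - 139) - 312 = ((-5 + 13) - 139) - 312 = (8 - 139) - 312 = -131 - 312 = -443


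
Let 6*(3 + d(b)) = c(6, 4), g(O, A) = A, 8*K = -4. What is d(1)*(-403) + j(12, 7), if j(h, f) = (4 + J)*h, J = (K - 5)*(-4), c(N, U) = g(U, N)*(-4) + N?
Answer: 2730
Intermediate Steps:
K = -½ (K = (⅛)*(-4) = -½ ≈ -0.50000)
c(N, U) = -3*N (c(N, U) = N*(-4) + N = -4*N + N = -3*N)
J = 22 (J = (-½ - 5)*(-4) = -11/2*(-4) = 22)
d(b) = -6 (d(b) = -3 + (-3*6)/6 = -3 + (⅙)*(-18) = -3 - 3 = -6)
j(h, f) = 26*h (j(h, f) = (4 + 22)*h = 26*h)
d(1)*(-403) + j(12, 7) = -6*(-403) + 26*12 = 2418 + 312 = 2730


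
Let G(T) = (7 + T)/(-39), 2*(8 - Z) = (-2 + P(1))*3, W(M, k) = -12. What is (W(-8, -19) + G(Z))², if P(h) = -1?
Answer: 625/4 ≈ 156.25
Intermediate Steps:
Z = 25/2 (Z = 8 - (-2 - 1)*3/2 = 8 - (-3)*3/2 = 8 - ½*(-9) = 8 + 9/2 = 25/2 ≈ 12.500)
G(T) = -7/39 - T/39 (G(T) = (7 + T)*(-1/39) = -7/39 - T/39)
(W(-8, -19) + G(Z))² = (-12 + (-7/39 - 1/39*25/2))² = (-12 + (-7/39 - 25/78))² = (-12 - ½)² = (-25/2)² = 625/4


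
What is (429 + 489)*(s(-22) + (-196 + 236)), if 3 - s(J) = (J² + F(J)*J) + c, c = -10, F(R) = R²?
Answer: 9379206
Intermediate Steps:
s(J) = 13 - J² - J³ (s(J) = 3 - ((J² + J²*J) - 10) = 3 - ((J² + J³) - 10) = 3 - (-10 + J² + J³) = 3 + (10 - J² - J³) = 13 - J² - J³)
(429 + 489)*(s(-22) + (-196 + 236)) = (429 + 489)*((13 - 1*(-22)² - 1*(-22)³) + (-196 + 236)) = 918*((13 - 1*484 - 1*(-10648)) + 40) = 918*((13 - 484 + 10648) + 40) = 918*(10177 + 40) = 918*10217 = 9379206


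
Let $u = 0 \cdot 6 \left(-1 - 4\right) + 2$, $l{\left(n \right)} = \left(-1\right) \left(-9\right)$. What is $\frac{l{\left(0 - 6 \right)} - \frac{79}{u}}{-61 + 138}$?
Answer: $- \frac{61}{154} \approx -0.3961$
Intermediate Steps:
$l{\left(n \right)} = 9$
$u = 2$ ($u = 0 \cdot 6 \left(-5\right) + 2 = 0 \left(-30\right) + 2 = 0 + 2 = 2$)
$\frac{l{\left(0 - 6 \right)} - \frac{79}{u}}{-61 + 138} = \frac{9 - \frac{79}{2}}{-61 + 138} = \frac{9 - \frac{79}{2}}{77} = \frac{1}{77} \left(- \frac{61}{2}\right) = - \frac{61}{154}$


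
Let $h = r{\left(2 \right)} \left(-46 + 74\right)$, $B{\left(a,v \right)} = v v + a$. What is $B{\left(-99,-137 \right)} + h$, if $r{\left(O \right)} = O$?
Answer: $18726$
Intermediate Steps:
$B{\left(a,v \right)} = a + v^{2}$ ($B{\left(a,v \right)} = v^{2} + a = a + v^{2}$)
$h = 56$ ($h = 2 \left(-46 + 74\right) = 2 \cdot 28 = 56$)
$B{\left(-99,-137 \right)} + h = \left(-99 + \left(-137\right)^{2}\right) + 56 = \left(-99 + 18769\right) + 56 = 18670 + 56 = 18726$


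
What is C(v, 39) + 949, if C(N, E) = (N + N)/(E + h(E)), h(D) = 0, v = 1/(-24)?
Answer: 444131/468 ≈ 949.00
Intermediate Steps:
v = -1/24 ≈ -0.041667
C(N, E) = 2*N/E (C(N, E) = (N + N)/(E + 0) = (2*N)/E = 2*N/E)
C(v, 39) + 949 = 2*(-1/24)/39 + 949 = 2*(-1/24)*(1/39) + 949 = -1/468 + 949 = 444131/468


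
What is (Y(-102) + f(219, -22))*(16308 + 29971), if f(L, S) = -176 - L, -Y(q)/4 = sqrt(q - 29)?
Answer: -18280205 - 185116*I*sqrt(131) ≈ -1.828e+7 - 2.1187e+6*I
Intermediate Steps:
Y(q) = -4*sqrt(-29 + q) (Y(q) = -4*sqrt(q - 29) = -4*sqrt(-29 + q))
(Y(-102) + f(219, -22))*(16308 + 29971) = (-4*sqrt(-29 - 102) + (-176 - 1*219))*(16308 + 29971) = (-4*I*sqrt(131) + (-176 - 219))*46279 = (-4*I*sqrt(131) - 395)*46279 = (-395 - 4*I*sqrt(131))*46279 = -18280205 - 185116*I*sqrt(131)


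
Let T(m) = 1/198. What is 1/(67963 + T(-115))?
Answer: 198/13456675 ≈ 1.4714e-5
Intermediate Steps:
T(m) = 1/198
1/(67963 + T(-115)) = 1/(67963 + 1/198) = 1/(13456675/198) = 198/13456675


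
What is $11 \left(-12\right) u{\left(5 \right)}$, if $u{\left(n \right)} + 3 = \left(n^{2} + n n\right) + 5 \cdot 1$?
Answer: $-6864$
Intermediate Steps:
$u{\left(n \right)} = 2 + 2 n^{2}$ ($u{\left(n \right)} = -3 + \left(\left(n^{2} + n n\right) + 5 \cdot 1\right) = -3 + \left(\left(n^{2} + n^{2}\right) + 5\right) = -3 + \left(2 n^{2} + 5\right) = -3 + \left(5 + 2 n^{2}\right) = 2 + 2 n^{2}$)
$11 \left(-12\right) u{\left(5 \right)} = 11 \left(-12\right) \left(2 + 2 \cdot 5^{2}\right) = - 132 \left(2 + 2 \cdot 25\right) = - 132 \left(2 + 50\right) = \left(-132\right) 52 = -6864$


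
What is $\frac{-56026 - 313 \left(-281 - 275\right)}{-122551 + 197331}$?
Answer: $\frac{59001}{37390} \approx 1.578$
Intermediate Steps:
$\frac{-56026 - 313 \left(-281 - 275\right)}{-122551 + 197331} = \frac{-56026 - -174028}{74780} = \left(-56026 + 174028\right) \frac{1}{74780} = 118002 \cdot \frac{1}{74780} = \frac{59001}{37390}$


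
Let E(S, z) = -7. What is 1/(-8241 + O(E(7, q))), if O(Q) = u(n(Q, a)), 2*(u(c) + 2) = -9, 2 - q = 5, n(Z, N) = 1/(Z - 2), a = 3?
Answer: -2/16495 ≈ -0.00012125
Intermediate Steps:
n(Z, N) = 1/(-2 + Z)
q = -3 (q = 2 - 1*5 = 2 - 5 = -3)
u(c) = -13/2 (u(c) = -2 + (1/2)*(-9) = -2 - 9/2 = -13/2)
O(Q) = -13/2
1/(-8241 + O(E(7, q))) = 1/(-8241 - 13/2) = 1/(-16495/2) = -2/16495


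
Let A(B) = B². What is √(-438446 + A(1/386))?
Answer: I*√65326700215/386 ≈ 662.15*I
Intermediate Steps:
√(-438446 + A(1/386)) = √(-438446 + (1/386)²) = √(-438446 + 1/148996) = √(-65326700215/148996) = I*√65326700215/386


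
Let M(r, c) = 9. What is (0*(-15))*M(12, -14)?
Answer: 0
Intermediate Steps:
(0*(-15))*M(12, -14) = (0*(-15))*9 = 0*9 = 0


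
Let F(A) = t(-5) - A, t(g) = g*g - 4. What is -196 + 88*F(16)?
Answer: 244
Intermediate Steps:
t(g) = -4 + g**2 (t(g) = g**2 - 4 = -4 + g**2)
F(A) = 21 - A (F(A) = (-4 + (-5)**2) - A = (-4 + 25) - A = 21 - A)
-196 + 88*F(16) = -196 + 88*(21 - 1*16) = -196 + 88*(21 - 16) = -196 + 88*5 = -196 + 440 = 244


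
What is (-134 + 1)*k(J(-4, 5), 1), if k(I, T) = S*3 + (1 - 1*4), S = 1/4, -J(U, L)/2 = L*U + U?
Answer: 1197/4 ≈ 299.25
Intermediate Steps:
J(U, L) = -2*U - 2*L*U (J(U, L) = -2*(L*U + U) = -2*(U + L*U) = -2*U - 2*L*U)
S = 1/4 ≈ 0.25000
k(I, T) = -9/4 (k(I, T) = (1/4)*3 + (1 - 1*4) = 3/4 + (1 - 4) = 3/4 - 3 = -9/4)
(-134 + 1)*k(J(-4, 5), 1) = (-134 + 1)*(-9/4) = -133*(-9/4) = 1197/4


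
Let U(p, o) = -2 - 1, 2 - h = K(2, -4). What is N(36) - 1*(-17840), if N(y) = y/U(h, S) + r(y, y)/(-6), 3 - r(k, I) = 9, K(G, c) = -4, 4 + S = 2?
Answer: 17829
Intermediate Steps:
S = -2 (S = -4 + 2 = -2)
h = 6 (h = 2 - 1*(-4) = 2 + 4 = 6)
r(k, I) = -6 (r(k, I) = 3 - 1*9 = 3 - 9 = -6)
U(p, o) = -3
N(y) = 1 - y/3 (N(y) = y/(-3) - 6/(-6) = y*(-1/3) - 6*(-1/6) = -y/3 + 1 = 1 - y/3)
N(36) - 1*(-17840) = (1 - 1/3*36) - 1*(-17840) = (1 - 12) + 17840 = -11 + 17840 = 17829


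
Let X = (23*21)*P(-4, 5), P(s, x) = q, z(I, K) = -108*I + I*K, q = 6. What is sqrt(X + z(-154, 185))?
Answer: 16*I*sqrt(35) ≈ 94.657*I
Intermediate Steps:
P(s, x) = 6
X = 2898 (X = (23*21)*6 = 483*6 = 2898)
sqrt(X + z(-154, 185)) = sqrt(2898 - 154*(-108 + 185)) = sqrt(2898 - 154*77) = sqrt(2898 - 11858) = sqrt(-8960) = 16*I*sqrt(35)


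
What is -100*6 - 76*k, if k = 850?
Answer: -65200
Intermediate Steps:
-100*6 - 76*k = -100*6 - 76*850 = -600 - 64600 = -65200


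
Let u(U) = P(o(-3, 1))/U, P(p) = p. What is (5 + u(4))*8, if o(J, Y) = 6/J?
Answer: 36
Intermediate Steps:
u(U) = -2/U (u(U) = (6/(-3))/U = (6*(-⅓))/U = -2/U)
(5 + u(4))*8 = (5 - 2/4)*8 = (5 - 2*¼)*8 = (5 - ½)*8 = (9/2)*8 = 36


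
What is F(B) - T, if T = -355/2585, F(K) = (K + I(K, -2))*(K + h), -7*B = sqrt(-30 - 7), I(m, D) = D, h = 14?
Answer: -724974/25333 - 12*I*sqrt(37)/7 ≈ -28.618 - 10.428*I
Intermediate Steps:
B = -I*sqrt(37)/7 (B = -sqrt(-30 - 7)/7 = -I*sqrt(37)/7 ≈ -0.86897*I)
F(K) = (-2 + K)*(14 + K) (F(K) = (K - 2)*(K + 14) = (-2 + K)*(14 + K))
T = -71/517 (T = -355*1/2585 = -71/517 ≈ -0.13733)
F(B) - T = (-28 + (-I*sqrt(37)/7)**2 + 12*(-I*sqrt(37)/7)) - 1*(-71/517) = (-28 - 37/49 - 12*I*sqrt(37)/7) + 71/517 = (-1409/49 - 12*I*sqrt(37)/7) + 71/517 = -724974/25333 - 12*I*sqrt(37)/7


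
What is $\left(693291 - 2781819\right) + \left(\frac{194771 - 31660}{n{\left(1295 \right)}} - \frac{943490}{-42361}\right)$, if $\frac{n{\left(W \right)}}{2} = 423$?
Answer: $- \frac{74839718140757}{35837406} \approx -2.0883 \cdot 10^{6}$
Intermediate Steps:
$n{\left(W \right)} = 846$ ($n{\left(W \right)} = 2 \cdot 423 = 846$)
$\left(693291 - 2781819\right) + \left(\frac{194771 - 31660}{n{\left(1295 \right)}} - \frac{943490}{-42361}\right) = \left(693291 - 2781819\right) - \left(- \frac{943490}{42361} - \frac{194771 - 31660}{846}\right) = -2088528 - \left(- \frac{943490}{42361} - \left(194771 - 31660\right) \frac{1}{846}\right) = -2088528 + \left(163111 \cdot \frac{1}{846} + \frac{943490}{42361}\right) = -2088528 + \left(\frac{163111}{846} + \frac{943490}{42361}\right) = -2088528 + \frac{7707737611}{35837406} = - \frac{74839718140757}{35837406}$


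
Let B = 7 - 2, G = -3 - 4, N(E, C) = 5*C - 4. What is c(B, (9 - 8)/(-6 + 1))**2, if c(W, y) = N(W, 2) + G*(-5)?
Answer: 1681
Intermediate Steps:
N(E, C) = -4 + 5*C
G = -7
B = 5
c(W, y) = 41 (c(W, y) = (-4 + 5*2) - 7*(-5) = (-4 + 10) + 35 = 6 + 35 = 41)
c(B, (9 - 8)/(-6 + 1))**2 = 41**2 = 1681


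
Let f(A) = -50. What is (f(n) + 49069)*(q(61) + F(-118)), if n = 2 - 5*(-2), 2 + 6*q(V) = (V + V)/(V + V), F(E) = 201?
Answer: 59067895/6 ≈ 9.8447e+6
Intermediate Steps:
q(V) = -1/6 (q(V) = -1/3 + ((V + V)/(V + V))/6 = -1/3 + ((2*V)/((2*V)))/6 = -1/3 + ((2*V)*(1/(2*V)))/6 = -1/3 + (1/6)*1 = -1/3 + 1/6 = -1/6)
n = 12 (n = 2 + 10 = 12)
(f(n) + 49069)*(q(61) + F(-118)) = (-50 + 49069)*(-1/6 + 201) = 49019*(1205/6) = 59067895/6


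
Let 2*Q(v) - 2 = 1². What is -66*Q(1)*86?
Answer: -8514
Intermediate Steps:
Q(v) = 3/2 (Q(v) = 1 + (½)*1² = 1 + (½)*1 = 1 + ½ = 3/2)
-66*Q(1)*86 = -66*3/2*86 = -99*86 = -8514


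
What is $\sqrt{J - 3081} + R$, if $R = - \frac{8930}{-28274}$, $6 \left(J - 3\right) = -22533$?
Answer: $\frac{4465}{14137} + \frac{i \sqrt{27334}}{2} \approx 0.31584 + 82.665 i$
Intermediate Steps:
$J = - \frac{7505}{2}$ ($J = 3 + \frac{1}{6} \left(-22533\right) = 3 - \frac{7511}{2} = - \frac{7505}{2} \approx -3752.5$)
$R = \frac{4465}{14137}$ ($R = \left(-8930\right) \left(- \frac{1}{28274}\right) = \frac{4465}{14137} \approx 0.31584$)
$\sqrt{J - 3081} + R = \sqrt{- \frac{7505}{2} - 3081} + \frac{4465}{14137} = \sqrt{- \frac{13667}{2}} + \frac{4465}{14137} = \frac{i \sqrt{27334}}{2} + \frac{4465}{14137} = \frac{4465}{14137} + \frac{i \sqrt{27334}}{2}$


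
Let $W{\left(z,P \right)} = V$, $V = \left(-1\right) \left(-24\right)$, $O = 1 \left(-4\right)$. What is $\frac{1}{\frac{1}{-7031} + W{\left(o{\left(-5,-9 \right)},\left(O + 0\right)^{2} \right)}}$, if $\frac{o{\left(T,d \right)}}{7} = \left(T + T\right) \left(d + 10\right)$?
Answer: $\frac{7031}{168743} \approx 0.041667$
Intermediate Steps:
$O = -4$
$o{\left(T,d \right)} = 14 T \left(10 + d\right)$ ($o{\left(T,d \right)} = 7 \left(T + T\right) \left(d + 10\right) = 7 \cdot 2 T \left(10 + d\right) = 14 T \left(10 + d\right)$)
$V = 24$
$W{\left(z,P \right)} = 24$
$\frac{1}{\frac{1}{-7031} + W{\left(o{\left(-5,-9 \right)},\left(O + 0\right)^{2} \right)}} = \frac{1}{\frac{1}{-7031} + 24} = \frac{1}{- \frac{1}{7031} + 24} = \frac{1}{\frac{168743}{7031}} = \frac{7031}{168743}$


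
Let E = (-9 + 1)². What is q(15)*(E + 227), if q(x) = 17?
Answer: 4947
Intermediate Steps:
E = 64 (E = (-8)² = 64)
q(15)*(E + 227) = 17*(64 + 227) = 17*291 = 4947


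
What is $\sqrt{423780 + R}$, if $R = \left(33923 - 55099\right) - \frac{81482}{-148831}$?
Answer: $\frac{3 \sqrt{990884343019154}}{148831} \approx 634.51$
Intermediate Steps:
$R = - \frac{3151563774}{148831}$ ($R = -21176 - - \frac{81482}{148831} = -21176 + \frac{81482}{148831} = - \frac{3151563774}{148831} \approx -21175.0$)
$\sqrt{423780 + R} = \sqrt{423780 - \frac{3151563774}{148831}} = \sqrt{\frac{59920037406}{148831}} = \frac{3 \sqrt{990884343019154}}{148831}$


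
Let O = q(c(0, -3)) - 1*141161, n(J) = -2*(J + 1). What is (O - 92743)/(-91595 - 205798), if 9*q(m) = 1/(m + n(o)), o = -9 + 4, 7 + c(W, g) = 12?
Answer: 27366767/34794981 ≈ 0.78651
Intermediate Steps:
c(W, g) = 5 (c(W, g) = -7 + 12 = 5)
o = -5
n(J) = -2 - 2*J (n(J) = -2*(1 + J) = -2 - 2*J)
q(m) = 1/(9*(8 + m)) (q(m) = 1/(9*(m + (-2 - 2*(-5)))) = 1/(9*(m + (-2 + 10))) = 1/(9*(m + 8)) = 1/(9*(8 + m)))
O = -16515836/117 (O = 1/(9*(8 + 5)) - 1*141161 = (⅑)/13 - 141161 = (⅑)*(1/13) - 141161 = 1/117 - 141161 = -16515836/117 ≈ -1.4116e+5)
(O - 92743)/(-91595 - 205798) = (-16515836/117 - 92743)/(-91595 - 205798) = -27366767/117/(-297393) = -27366767/117*(-1/297393) = 27366767/34794981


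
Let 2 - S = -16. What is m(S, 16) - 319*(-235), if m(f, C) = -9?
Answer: 74956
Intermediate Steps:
S = 18 (S = 2 - 1*(-16) = 2 + 16 = 18)
m(S, 16) - 319*(-235) = -9 - 319*(-235) = -9 + 74965 = 74956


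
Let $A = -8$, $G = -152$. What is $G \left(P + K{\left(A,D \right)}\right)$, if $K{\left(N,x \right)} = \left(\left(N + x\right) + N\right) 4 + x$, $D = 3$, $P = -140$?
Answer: $28728$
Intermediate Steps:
$K{\left(N,x \right)} = 5 x + 8 N$ ($K{\left(N,x \right)} = \left(x + 2 N\right) 4 + x = \left(4 x + 8 N\right) + x = 5 x + 8 N$)
$G \left(P + K{\left(A,D \right)}\right) = - 152 \left(-140 + \left(5 \cdot 3 + 8 \left(-8\right)\right)\right) = - 152 \left(-140 + \left(15 - 64\right)\right) = - 152 \left(-140 - 49\right) = \left(-152\right) \left(-189\right) = 28728$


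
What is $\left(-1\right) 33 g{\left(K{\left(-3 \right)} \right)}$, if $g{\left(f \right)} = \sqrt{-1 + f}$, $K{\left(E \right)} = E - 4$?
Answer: $- 66 i \sqrt{2} \approx - 93.338 i$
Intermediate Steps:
$K{\left(E \right)} = -4 + E$
$\left(-1\right) 33 g{\left(K{\left(-3 \right)} \right)} = \left(-1\right) 33 \sqrt{-1 - 7} = - 33 \sqrt{-1 - 7} = - 33 \sqrt{-8} = - 33 \cdot 2 i \sqrt{2} = - 66 i \sqrt{2}$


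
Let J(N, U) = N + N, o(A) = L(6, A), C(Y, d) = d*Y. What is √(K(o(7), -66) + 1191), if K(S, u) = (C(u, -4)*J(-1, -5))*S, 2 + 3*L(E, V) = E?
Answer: √487 ≈ 22.068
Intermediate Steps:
C(Y, d) = Y*d
L(E, V) = -⅔ + E/3
o(A) = 4/3 (o(A) = -⅔ + (⅓)*6 = -⅔ + 2 = 4/3)
J(N, U) = 2*N
K(S, u) = 8*S*u (K(S, u) = ((u*(-4))*(2*(-1)))*S = (-4*u*(-2))*S = (8*u)*S = 8*S*u)
√(K(o(7), -66) + 1191) = √(8*(4/3)*(-66) + 1191) = √(-704 + 1191) = √487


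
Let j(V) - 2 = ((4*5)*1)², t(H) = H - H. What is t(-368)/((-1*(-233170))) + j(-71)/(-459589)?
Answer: -402/459589 ≈ -0.00087469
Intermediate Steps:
t(H) = 0
j(V) = 402 (j(V) = 2 + ((4*5)*1)² = 2 + (20*1)² = 2 + 20² = 2 + 400 = 402)
t(-368)/((-1*(-233170))) + j(-71)/(-459589) = 0/((-1*(-233170))) + 402/(-459589) = 0/233170 + 402*(-1/459589) = 0*(1/233170) - 402/459589 = 0 - 402/459589 = -402/459589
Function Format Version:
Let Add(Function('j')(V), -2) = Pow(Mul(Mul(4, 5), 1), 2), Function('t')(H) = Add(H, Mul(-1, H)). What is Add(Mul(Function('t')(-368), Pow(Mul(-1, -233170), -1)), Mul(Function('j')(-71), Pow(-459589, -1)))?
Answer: Rational(-402, 459589) ≈ -0.00087469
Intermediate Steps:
Function('t')(H) = 0
Function('j')(V) = 402 (Function('j')(V) = Add(2, Pow(Mul(Mul(4, 5), 1), 2)) = Add(2, Pow(Mul(20, 1), 2)) = Add(2, Pow(20, 2)) = Add(2, 400) = 402)
Add(Mul(Function('t')(-368), Pow(Mul(-1, -233170), -1)), Mul(Function('j')(-71), Pow(-459589, -1))) = Add(Mul(0, Pow(Mul(-1, -233170), -1)), Mul(402, Pow(-459589, -1))) = Add(Mul(0, Pow(233170, -1)), Mul(402, Rational(-1, 459589))) = Add(Mul(0, Rational(1, 233170)), Rational(-402, 459589)) = Add(0, Rational(-402, 459589)) = Rational(-402, 459589)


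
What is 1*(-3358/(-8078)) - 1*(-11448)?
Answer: 46240151/4039 ≈ 11448.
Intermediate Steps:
1*(-3358/(-8078)) - 1*(-11448) = 1*(-3358*(-1/8078)) + 11448 = 1*(1679/4039) + 11448 = 1679/4039 + 11448 = 46240151/4039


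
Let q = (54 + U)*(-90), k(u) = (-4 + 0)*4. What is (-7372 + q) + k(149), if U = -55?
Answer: -7298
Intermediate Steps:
k(u) = -16 (k(u) = -4*4 = -16)
q = 90 (q = (54 - 55)*(-90) = -1*(-90) = 90)
(-7372 + q) + k(149) = (-7372 + 90) - 16 = -7282 - 16 = -7298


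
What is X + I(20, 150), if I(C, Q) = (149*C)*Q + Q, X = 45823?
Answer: 492973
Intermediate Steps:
I(C, Q) = Q + 149*C*Q (I(C, Q) = 149*C*Q + Q = Q + 149*C*Q)
X + I(20, 150) = 45823 + 150*(1 + 149*20) = 45823 + 150*(1 + 2980) = 45823 + 150*2981 = 45823 + 447150 = 492973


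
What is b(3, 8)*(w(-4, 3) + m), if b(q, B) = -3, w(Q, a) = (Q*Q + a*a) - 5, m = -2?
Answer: -54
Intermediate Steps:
w(Q, a) = -5 + Q**2 + a**2 (w(Q, a) = (Q**2 + a**2) - 5 = -5 + Q**2 + a**2)
b(3, 8)*(w(-4, 3) + m) = -3*((-5 + (-4)**2 + 3**2) - 2) = -3*((-5 + 16 + 9) - 2) = -3*(20 - 2) = -3*18 = -54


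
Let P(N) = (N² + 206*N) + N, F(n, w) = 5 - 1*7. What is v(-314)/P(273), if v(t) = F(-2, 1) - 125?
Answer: -127/131040 ≈ -0.00096917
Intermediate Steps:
F(n, w) = -2 (F(n, w) = 5 - 7 = -2)
P(N) = N² + 207*N
v(t) = -127 (v(t) = -2 - 125 = -127)
v(-314)/P(273) = -127*1/(273*(207 + 273)) = -127/(273*480) = -127/131040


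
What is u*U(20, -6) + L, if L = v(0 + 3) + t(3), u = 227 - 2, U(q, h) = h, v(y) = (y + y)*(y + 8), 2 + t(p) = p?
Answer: -1283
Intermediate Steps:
t(p) = -2 + p
v(y) = 2*y*(8 + y) (v(y) = (2*y)*(8 + y) = 2*y*(8 + y))
u = 225
L = 67 (L = 2*(0 + 3)*(8 + (0 + 3)) + (-2 + 3) = 2*3*(8 + 3) + 1 = 2*3*11 + 1 = 66 + 1 = 67)
u*U(20, -6) + L = 225*(-6) + 67 = -1350 + 67 = -1283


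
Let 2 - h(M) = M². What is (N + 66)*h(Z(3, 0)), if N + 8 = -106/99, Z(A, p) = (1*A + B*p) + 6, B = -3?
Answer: -445244/99 ≈ -4497.4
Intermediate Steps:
Z(A, p) = 6 + A - 3*p (Z(A, p) = (1*A - 3*p) + 6 = (A - 3*p) + 6 = 6 + A - 3*p)
N = -898/99 (N = -8 - 106/99 = -898/99 ≈ -9.0707)
h(M) = 2 - M²
(N + 66)*h(Z(3, 0)) = (-898/99 + 66)*(2 - (6 + 3 - 3*0)²) = 5636*(2 - (6 + 3 + 0)²)/99 = 5636*(2 - 1*9²)/99 = 5636*(2 - 1*81)/99 = 5636*(2 - 81)/99 = (5636/99)*(-79) = -445244/99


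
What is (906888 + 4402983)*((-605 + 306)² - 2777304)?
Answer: -14272418190513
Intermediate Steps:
(906888 + 4402983)*((-605 + 306)² - 2777304) = 5309871*((-299)² - 2777304) = 5309871*(89401 - 2777304) = 5309871*(-2687903) = -14272418190513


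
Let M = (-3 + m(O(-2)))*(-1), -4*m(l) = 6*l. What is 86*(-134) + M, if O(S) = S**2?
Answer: -11515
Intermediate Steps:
m(l) = -3*l/2
M = 9 (M = (-3 - 3/2*(-2)**2)*(-1) = (-3 - 3/2*4)*(-1) = (-3 - 6)*(-1) = -9*(-1) = 9)
86*(-134) + M = 86*(-134) + 9 = -11524 + 9 = -11515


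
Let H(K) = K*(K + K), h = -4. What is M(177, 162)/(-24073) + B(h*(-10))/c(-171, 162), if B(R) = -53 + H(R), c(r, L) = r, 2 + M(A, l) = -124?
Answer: -189815/10317 ≈ -18.398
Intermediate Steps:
M(A, l) = -126 (M(A, l) = -2 - 124 = -126)
H(K) = 2*K² (H(K) = K*(2*K) = 2*K²)
B(R) = -53 + 2*R²
M(177, 162)/(-24073) + B(h*(-10))/c(-171, 162) = -126/(-24073) + (-53 + 2*(-4*(-10))²)/(-171) = -126*(-1/24073) + (-53 + 2*40²)*(-1/171) = 18/3439 + (-53 + 2*1600)*(-1/171) = 18/3439 + (-53 + 3200)*(-1/171) = 18/3439 + 3147*(-1/171) = 18/3439 - 1049/57 = -189815/10317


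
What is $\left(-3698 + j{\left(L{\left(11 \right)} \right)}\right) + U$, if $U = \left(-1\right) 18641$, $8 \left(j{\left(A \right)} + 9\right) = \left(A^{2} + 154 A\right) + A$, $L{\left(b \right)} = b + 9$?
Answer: $- \frac{43821}{2} \approx -21911.0$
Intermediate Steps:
$L{\left(b \right)} = 9 + b$
$j{\left(A \right)} = -9 + \frac{A^{2}}{8} + \frac{155 A}{8}$ ($j{\left(A \right)} = -9 + \frac{\left(A^{2} + 154 A\right) + A}{8} = -9 + \frac{A^{2} + 155 A}{8} = -9 + \left(\frac{A^{2}}{8} + \frac{155 A}{8}\right) = -9 + \frac{A^{2}}{8} + \frac{155 A}{8}$)
$U = -18641$
$\left(-3698 + j{\left(L{\left(11 \right)} \right)}\right) + U = \left(-3698 + \left(-9 + \frac{\left(9 + 11\right)^{2}}{8} + \frac{155 \left(9 + 11\right)}{8}\right)\right) - 18641 = \left(-3698 + \left(-9 + \frac{20^{2}}{8} + \frac{155}{8} \cdot 20\right)\right) - 18641 = \left(-3698 + \left(-9 + \frac{1}{8} \cdot 400 + \frac{775}{2}\right)\right) - 18641 = \left(-3698 + \left(-9 + 50 + \frac{775}{2}\right)\right) - 18641 = \left(-3698 + \frac{857}{2}\right) - 18641 = - \frac{6539}{2} - 18641 = - \frac{43821}{2}$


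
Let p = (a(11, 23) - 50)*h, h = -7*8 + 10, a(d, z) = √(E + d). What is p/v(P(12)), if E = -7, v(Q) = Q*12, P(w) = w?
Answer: 46/3 ≈ 15.333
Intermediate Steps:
v(Q) = 12*Q
a(d, z) = √(-7 + d)
h = -46 (h = -56 + 10 = -46)
p = 2208 (p = (√(-7 + 11) - 50)*(-46) = (√4 - 50)*(-46) = (2 - 50)*(-46) = -48*(-46) = 2208)
p/v(P(12)) = 2208/((12*12)) = 2208/144 = 2208*(1/144) = 46/3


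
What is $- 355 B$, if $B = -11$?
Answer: $3905$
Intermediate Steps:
$- 355 B = \left(-355\right) \left(-11\right) = 3905$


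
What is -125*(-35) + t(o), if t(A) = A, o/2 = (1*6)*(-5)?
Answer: 4315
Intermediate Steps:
o = -60 (o = 2*((1*6)*(-5)) = 2*(6*(-5)) = 2*(-30) = -60)
-125*(-35) + t(o) = -125*(-35) - 60 = 4375 - 60 = 4315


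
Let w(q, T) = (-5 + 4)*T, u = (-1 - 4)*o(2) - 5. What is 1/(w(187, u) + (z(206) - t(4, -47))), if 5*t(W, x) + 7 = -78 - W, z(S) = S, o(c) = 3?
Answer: 5/1219 ≈ 0.0041017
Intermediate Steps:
t(W, x) = -17 - W/5 (t(W, x) = -7/5 + (-78 - W)/5 = -7/5 + (-78/5 - W/5) = -17 - W/5)
u = -20 (u = (-1 - 4)*3 - 5 = -5*3 - 5 = -15 - 5 = -20)
w(q, T) = -T
1/(w(187, u) + (z(206) - t(4, -47))) = 1/(-1*(-20) + (206 - (-17 - 1/5*4))) = 1/(20 + (206 - (-17 - 4/5))) = 1/(20 + (206 - 1*(-89/5))) = 1/(20 + (206 + 89/5)) = 1/(20 + 1119/5) = 1/(1219/5) = 5/1219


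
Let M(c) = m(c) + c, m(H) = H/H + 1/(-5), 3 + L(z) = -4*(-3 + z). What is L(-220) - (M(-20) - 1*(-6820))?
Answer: -29559/5 ≈ -5911.8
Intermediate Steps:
L(z) = 9 - 4*z (L(z) = -3 - 4*(-3 + z) = -3 + (12 - 4*z) = 9 - 4*z)
m(H) = ⅘ (m(H) = 1 + 1*(-⅕) = 1 - ⅕ = ⅘)
M(c) = ⅘ + c
L(-220) - (M(-20) - 1*(-6820)) = (9 - 4*(-220)) - ((⅘ - 20) - 1*(-6820)) = (9 + 880) - (-96/5 + 6820) = 889 - 1*34004/5 = 889 - 34004/5 = -29559/5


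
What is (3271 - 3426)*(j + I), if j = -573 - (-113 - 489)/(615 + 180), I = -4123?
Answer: 115714258/159 ≈ 7.2776e+5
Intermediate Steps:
j = -454933/795 (j = -573 - (-602)/795 = -573 - 1*(-602/795) = -573 + 602/795 = -454933/795 ≈ -572.24)
(3271 - 3426)*(j + I) = (3271 - 3426)*(-454933/795 - 4123) = -155*(-3732718/795) = 115714258/159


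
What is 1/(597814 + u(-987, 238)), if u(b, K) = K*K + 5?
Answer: 1/654463 ≈ 1.5280e-6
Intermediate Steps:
u(b, K) = 5 + K² (u(b, K) = K² + 5 = 5 + K²)
1/(597814 + u(-987, 238)) = 1/(597814 + (5 + 238²)) = 1/(597814 + (5 + 56644)) = 1/(597814 + 56649) = 1/654463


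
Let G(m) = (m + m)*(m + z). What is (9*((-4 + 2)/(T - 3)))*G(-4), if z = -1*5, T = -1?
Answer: 324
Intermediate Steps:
z = -5
G(m) = 2*m*(-5 + m) (G(m) = (m + m)*(m - 5) = (2*m)*(-5 + m) = 2*m*(-5 + m))
(9*((-4 + 2)/(T - 3)))*G(-4) = (9*((-4 + 2)/(-1 - 3)))*(2*(-4)*(-5 - 4)) = (9*(-2/(-4)))*(2*(-4)*(-9)) = (9*(-2*(-¼)))*72 = (9*(½))*72 = (9/2)*72 = 324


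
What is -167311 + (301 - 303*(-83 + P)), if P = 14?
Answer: -146103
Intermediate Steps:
-167311 + (301 - 303*(-83 + P)) = -167311 + (301 - 303*(-83 + 14)) = -167311 + (301 - 303*(-69)) = -167311 + (301 + 20907) = -167311 + 21208 = -146103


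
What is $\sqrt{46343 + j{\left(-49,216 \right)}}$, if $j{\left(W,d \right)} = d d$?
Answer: $\sqrt{92999} \approx 304.96$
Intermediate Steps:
$j{\left(W,d \right)} = d^{2}$
$\sqrt{46343 + j{\left(-49,216 \right)}} = \sqrt{46343 + 216^{2}} = \sqrt{46343 + 46656} = \sqrt{92999}$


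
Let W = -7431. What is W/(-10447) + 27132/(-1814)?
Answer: -134984085/9475429 ≈ -14.246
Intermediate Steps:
W/(-10447) + 27132/(-1814) = -7431/(-10447) + 27132/(-1814) = -7431*(-1/10447) + 27132*(-1/1814) = 7431/10447 - 13566/907 = -134984085/9475429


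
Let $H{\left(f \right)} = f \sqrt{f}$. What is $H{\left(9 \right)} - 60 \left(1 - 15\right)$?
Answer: $867$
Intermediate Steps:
$H{\left(f \right)} = f^{\frac{3}{2}}$
$H{\left(9 \right)} - 60 \left(1 - 15\right) = 9^{\frac{3}{2}} - 60 \left(1 - 15\right) = 27 - -840 = 27 + 840 = 867$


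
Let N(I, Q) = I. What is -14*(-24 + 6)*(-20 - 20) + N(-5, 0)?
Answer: -10085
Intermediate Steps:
-14*(-24 + 6)*(-20 - 20) + N(-5, 0) = -14*(-24 + 6)*(-20 - 20) - 5 = -(-252)*(-40) - 5 = -14*720 - 5 = -10080 - 5 = -10085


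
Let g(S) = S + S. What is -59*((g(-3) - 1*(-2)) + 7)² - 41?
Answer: -572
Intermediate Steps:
g(S) = 2*S
-59*((g(-3) - 1*(-2)) + 7)² - 41 = -59*((2*(-3) - 1*(-2)) + 7)² - 41 = -59*((-6 + 2) + 7)² - 41 = -59*(-4 + 7)² - 41 = -59*3² - 41 = -59*9 - 41 = -531 - 41 = -572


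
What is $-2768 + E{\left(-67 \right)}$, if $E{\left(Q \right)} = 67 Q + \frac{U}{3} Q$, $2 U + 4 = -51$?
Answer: $- \frac{39857}{6} \approx -6642.8$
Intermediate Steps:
$U = - \frac{55}{2}$ ($U = -2 + \frac{1}{2} \left(-51\right) = -2 - \frac{51}{2} = - \frac{55}{2} \approx -27.5$)
$E{\left(Q \right)} = \frac{347 Q}{6}$ ($E{\left(Q \right)} = 67 Q + - \frac{55}{2 \cdot 3} Q = 67 Q + \left(- \frac{55}{2}\right) \frac{1}{3} Q = 67 Q - \frac{55 Q}{6} = \frac{347 Q}{6}$)
$-2768 + E{\left(-67 \right)} = -2768 + \frac{347}{6} \left(-67\right) = -2768 - \frac{23249}{6} = - \frac{39857}{6}$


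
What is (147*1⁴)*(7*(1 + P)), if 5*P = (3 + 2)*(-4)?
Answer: -3087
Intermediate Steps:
P = -4 (P = ((3 + 2)*(-4))/5 = (5*(-4))/5 = (⅕)*(-20) = -4)
(147*1⁴)*(7*(1 + P)) = (147*1⁴)*(7*(1 - 4)) = (147*1)*(7*(-3)) = 147*(-21) = -3087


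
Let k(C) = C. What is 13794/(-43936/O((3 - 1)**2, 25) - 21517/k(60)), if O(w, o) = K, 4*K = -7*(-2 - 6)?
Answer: -5793480/1468699 ≈ -3.9446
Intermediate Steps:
K = 14 (K = (-7*(-2 - 6))/4 = (-7*(-8))/4 = (1/4)*56 = 14)
O(w, o) = 14
13794/(-43936/O((3 - 1)**2, 25) - 21517/k(60)) = 13794/(-43936/14 - 21517/60) = 13794/(-43936*1/14 - 21517*1/60) = 13794/(-21968/7 - 21517/60) = 13794/(-1468699/420) = 13794*(-420/1468699) = -5793480/1468699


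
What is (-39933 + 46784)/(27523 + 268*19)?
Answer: 6851/32615 ≈ 0.21006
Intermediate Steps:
(-39933 + 46784)/(27523 + 268*19) = 6851/(27523 + 5092) = 6851/32615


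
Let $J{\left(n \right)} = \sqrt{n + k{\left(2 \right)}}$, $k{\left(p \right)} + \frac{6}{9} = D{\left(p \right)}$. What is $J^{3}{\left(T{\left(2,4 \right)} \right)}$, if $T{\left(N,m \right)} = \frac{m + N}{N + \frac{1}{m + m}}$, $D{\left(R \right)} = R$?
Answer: $\frac{424 \sqrt{2703}}{2601} \approx 8.4752$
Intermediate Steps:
$k{\left(p \right)} = - \frac{2}{3} + p$
$T{\left(N,m \right)} = \frac{N + m}{N + \frac{1}{2 m}}$
$J{\left(n \right)} = \sqrt{\frac{4}{3} + n}$ ($J{\left(n \right)} = \sqrt{n + \left(- \frac{2}{3} + 2\right)} = \sqrt{n + \frac{4}{3}} = \sqrt{\frac{4}{3} + n}$)
$J^{3}{\left(T{\left(2,4 \right)} \right)} = \left(\frac{\sqrt{12 + 9 \cdot 2 \cdot 4 \frac{1}{1 + 2 \cdot 2 \cdot 4} \left(2 + 4\right)}}{3}\right)^{3} = \left(\frac{\sqrt{12 + 9 \cdot 2 \cdot 4 \frac{1}{1 + 16} \cdot 6}}{3}\right)^{3} = \left(\frac{\sqrt{12 + 9 \cdot 2 \cdot 4 \cdot \frac{1}{17} \cdot 6}}{3}\right)^{3} = \left(\frac{\sqrt{12 + 9 \cdot \frac{48}{17}}}{3}\right)^{3} = \left(\frac{\sqrt{12 + \frac{432}{17}}}{3}\right)^{3} = \left(\frac{\sqrt{\frac{636}{17}}}{3}\right)^{3} = \left(\frac{\frac{2}{17} \sqrt{2703}}{3}\right)^{3} = \left(\frac{2 \sqrt{2703}}{51}\right)^{3} = \frac{424 \sqrt{2703}}{2601}$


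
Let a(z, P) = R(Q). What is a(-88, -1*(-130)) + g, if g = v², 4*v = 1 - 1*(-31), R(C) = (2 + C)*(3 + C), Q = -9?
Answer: 106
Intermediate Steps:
a(z, P) = 42 (a(z, P) = 6 + (-9)² + 5*(-9) = 6 + 81 - 45 = 42)
v = 8 (v = (1 - 1*(-31))/4 = (1 + 31)/4 = (¼)*32 = 8)
g = 64 (g = 8² = 64)
a(-88, -1*(-130)) + g = 42 + 64 = 106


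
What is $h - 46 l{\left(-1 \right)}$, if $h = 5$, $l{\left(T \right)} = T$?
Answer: $51$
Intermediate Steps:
$h - 46 l{\left(-1 \right)} = 5 - -46 = 5 + 46 = 51$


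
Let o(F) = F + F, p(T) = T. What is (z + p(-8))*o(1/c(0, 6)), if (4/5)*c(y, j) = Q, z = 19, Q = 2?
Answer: 44/5 ≈ 8.8000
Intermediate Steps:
c(y, j) = 5/2 (c(y, j) = (5/4)*2 = 5/2)
o(F) = 2*F
(z + p(-8))*o(1/c(0, 6)) = (19 - 8)*(2/(5/2)) = 11*(2*(2/5)) = 11*(4/5) = 44/5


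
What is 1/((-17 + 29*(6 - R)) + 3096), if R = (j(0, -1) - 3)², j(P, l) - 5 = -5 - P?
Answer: 1/2992 ≈ 0.00033422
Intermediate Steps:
j(P, l) = -P (j(P, l) = 5 + (-5 - P) = -P)
R = 9 (R = (-1*0 - 3)² = (0 - 3)² = (-3)² = 9)
1/((-17 + 29*(6 - R)) + 3096) = 1/((-17 + 29*(6 - 1*9)) + 3096) = 1/((-17 + 29*(6 - 9)) + 3096) = 1/((-17 + 29*(-3)) + 3096) = 1/((-17 - 87) + 3096) = 1/(-104 + 3096) = 1/2992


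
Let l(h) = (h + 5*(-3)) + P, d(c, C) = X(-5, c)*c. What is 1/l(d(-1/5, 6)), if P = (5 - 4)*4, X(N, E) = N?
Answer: -1/10 ≈ -0.10000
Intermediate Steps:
d(c, C) = -5*c
P = 4 (P = 1*4 = 4)
l(h) = -11 + h (l(h) = (h + 5*(-3)) + 4 = (h - 15) + 4 = (-15 + h) + 4 = -11 + h)
1/l(d(-1/5, 6)) = 1/(-11 - (-5)/5) = 1/(-11 - 5*(-1/5)) = 1/(-11 + 1) = 1/(-10) = -1/10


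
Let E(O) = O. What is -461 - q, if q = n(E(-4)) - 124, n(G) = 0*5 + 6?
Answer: -343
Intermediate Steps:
n(G) = 6 (n(G) = 0 + 6 = 6)
q = -118 (q = 6 - 124 = -118)
-461 - q = -461 - 1*(-118) = -461 + 118 = -343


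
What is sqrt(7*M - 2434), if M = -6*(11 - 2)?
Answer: 2*I*sqrt(703) ≈ 53.028*I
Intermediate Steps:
M = -54 (M = -6*9 = -54)
sqrt(7*M - 2434) = sqrt(7*(-54) - 2434) = sqrt(-378 - 2434) = sqrt(-2812) = 2*I*sqrt(703)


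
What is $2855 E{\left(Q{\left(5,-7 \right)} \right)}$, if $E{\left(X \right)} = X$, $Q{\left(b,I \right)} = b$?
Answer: $14275$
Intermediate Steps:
$2855 E{\left(Q{\left(5,-7 \right)} \right)} = 2855 \cdot 5 = 14275$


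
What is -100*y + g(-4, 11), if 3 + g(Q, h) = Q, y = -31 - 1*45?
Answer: 7593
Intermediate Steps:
y = -76 (y = -31 - 45 = -76)
g(Q, h) = -3 + Q
-100*y + g(-4, 11) = -100*(-76) + (-3 - 4) = 7600 - 7 = 7593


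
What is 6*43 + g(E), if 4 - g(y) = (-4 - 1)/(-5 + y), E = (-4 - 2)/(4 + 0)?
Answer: 3396/13 ≈ 261.23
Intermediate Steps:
E = -3/2 (E = -6/4 = -6*¼ = -3/2 ≈ -1.5000)
g(y) = 4 + 5/(-5 + y) (g(y) = 4 - (-4 - 1)/(-5 + y) = 4 - (-5)/(-5 + y) = 4 + 5/(-5 + y))
6*43 + g(E) = 6*43 + (-15 + 4*(-3/2))/(-5 - 3/2) = 258 + (-15 - 6)/(-13/2) = 258 - 2/13*(-21) = 258 + 42/13 = 3396/13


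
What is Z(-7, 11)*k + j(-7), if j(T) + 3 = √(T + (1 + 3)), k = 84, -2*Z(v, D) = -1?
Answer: 39 + I*√3 ≈ 39.0 + 1.732*I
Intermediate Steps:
Z(v, D) = ½ (Z(v, D) = -½*(-1) = ½)
j(T) = -3 + √(4 + T) (j(T) = -3 + √(T + (1 + 3)) = -3 + √(T + 4) = -3 + √(4 + T))
Z(-7, 11)*k + j(-7) = (½)*84 + (-3 + √(4 - 7)) = 42 + (-3 + √(-3)) = 42 + (-3 + I*√3) = 39 + I*√3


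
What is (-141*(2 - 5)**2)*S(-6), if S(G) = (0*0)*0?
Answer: 0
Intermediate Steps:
S(G) = 0 (S(G) = 0*0 = 0)
(-141*(2 - 5)**2)*S(-6) = -141*(2 - 5)**2*0 = -141*(-3)**2*0 = -141*9*0 = -1269*0 = 0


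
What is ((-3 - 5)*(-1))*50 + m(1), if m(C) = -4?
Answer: 396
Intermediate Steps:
((-3 - 5)*(-1))*50 + m(1) = ((-3 - 5)*(-1))*50 - 4 = -8*(-1)*50 - 4 = 8*50 - 4 = 400 - 4 = 396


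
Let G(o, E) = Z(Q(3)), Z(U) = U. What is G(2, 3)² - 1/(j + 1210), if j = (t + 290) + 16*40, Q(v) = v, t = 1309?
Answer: 31040/3449 ≈ 8.9997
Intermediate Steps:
G(o, E) = 3
j = 2239 (j = (1309 + 290) + 16*40 = 1599 + 640 = 2239)
G(2, 3)² - 1/(j + 1210) = 3² - 1/(2239 + 1210) = 9 - 1/3449 = 31040/3449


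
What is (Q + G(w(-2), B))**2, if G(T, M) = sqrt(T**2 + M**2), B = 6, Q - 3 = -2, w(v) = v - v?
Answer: 49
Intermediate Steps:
w(v) = 0
Q = 1 (Q = 3 - 2 = 1)
G(T, M) = sqrt(M**2 + T**2)
(Q + G(w(-2), B))**2 = (1 + sqrt(6**2 + 0**2))**2 = (1 + sqrt(36 + 0))**2 = (1 + sqrt(36))**2 = (1 + 6)**2 = 7**2 = 49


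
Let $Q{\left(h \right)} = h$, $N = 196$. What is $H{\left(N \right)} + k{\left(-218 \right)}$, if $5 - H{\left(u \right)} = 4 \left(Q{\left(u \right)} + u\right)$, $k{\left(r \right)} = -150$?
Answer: $-1713$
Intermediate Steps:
$H{\left(u \right)} = 5 - 8 u$ ($H{\left(u \right)} = 5 - 4 \left(u + u\right) = 5 - 4 \cdot 2 u = 5 - 8 u$)
$H{\left(N \right)} + k{\left(-218 \right)} = \left(5 - 1568\right) - 150 = -1563 - 150 = -1713$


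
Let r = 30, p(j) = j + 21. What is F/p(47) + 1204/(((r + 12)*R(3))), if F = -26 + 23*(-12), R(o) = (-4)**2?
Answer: -1081/408 ≈ -2.6495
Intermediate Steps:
R(o) = 16
p(j) = 21 + j
F = -302 (F = -26 - 276 = -302)
F/p(47) + 1204/(((r + 12)*R(3))) = -302/(21 + 47) + 1204/(((30 + 12)*16)) = -302/68 + 1204/((42*16)) = -302*1/68 + 1204/672 = -151/34 + 1204*(1/672) = -151/34 + 43/24 = -1081/408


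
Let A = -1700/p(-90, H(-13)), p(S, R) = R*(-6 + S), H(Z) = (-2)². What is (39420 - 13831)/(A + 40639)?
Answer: 2456544/3901769 ≈ 0.62960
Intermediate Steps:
H(Z) = 4
A = 425/96 (A = -1700*1/(4*(-6 - 90)) = -1700/(4*(-96)) = -1700/(-384) = -1700*(-1/384) = 425/96 ≈ 4.4271)
(39420 - 13831)/(A + 40639) = (39420 - 13831)/(425/96 + 40639) = 25589/(3901769/96) = 25589*(96/3901769) = 2456544/3901769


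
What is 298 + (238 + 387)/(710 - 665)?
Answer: 2807/9 ≈ 311.89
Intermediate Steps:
298 + (238 + 387)/(710 - 665) = 298 + 625/45 = 298 + 625*(1/45) = 298 + 125/9 = 2807/9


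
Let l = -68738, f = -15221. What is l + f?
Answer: -83959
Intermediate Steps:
l + f = -68738 - 15221 = -83959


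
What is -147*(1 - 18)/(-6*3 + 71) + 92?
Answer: 7375/53 ≈ 139.15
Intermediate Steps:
-147*(1 - 18)/(-6*3 + 71) + 92 = -(-2499)/(-18 + 71) + 92 = -(-2499)/53 + 92 = -147*(-17/53) + 92 = 2499/53 + 92 = 7375/53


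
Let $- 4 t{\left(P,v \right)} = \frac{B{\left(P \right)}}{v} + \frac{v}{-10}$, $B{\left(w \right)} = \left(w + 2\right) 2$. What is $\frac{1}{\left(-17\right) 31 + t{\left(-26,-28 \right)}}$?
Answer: $- \frac{70}{36969} \approx -0.0018935$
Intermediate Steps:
$B{\left(w \right)} = 4 + 2 w$ ($B{\left(w \right)} = \left(2 + w\right) 2 = 4 + 2 w$)
$t{\left(P,v \right)} = \frac{v}{40} - \frac{4 + 2 P}{4 v}$ ($t{\left(P,v \right)} = - \frac{\frac{4 + 2 P}{v} + \frac{v}{-10}}{4} = - \frac{\frac{4 + 2 P}{v} + v \left(- \frac{1}{10}\right)}{4} = - \frac{\frac{4 + 2 P}{v} - \frac{v}{10}}{4} = - \frac{- \frac{v}{10} + \frac{4 + 2 P}{v}}{4} = \frac{v}{40} - \frac{4 + 2 P}{4 v}$)
$\frac{1}{\left(-17\right) 31 + t{\left(-26,-28 \right)}} = \frac{1}{\left(-17\right) 31 + \frac{-40 + \left(-28\right)^{2} - -520}{40 \left(-28\right)}} = \frac{1}{-527 + \frac{1}{40} \left(- \frac{1}{28}\right) \left(-40 + 784 + 520\right)} = \frac{1}{-527 + \frac{1}{40} \left(- \frac{1}{28}\right) 1264} = \frac{1}{-527 - \frac{79}{70}} = \frac{1}{- \frac{36969}{70}} = - \frac{70}{36969}$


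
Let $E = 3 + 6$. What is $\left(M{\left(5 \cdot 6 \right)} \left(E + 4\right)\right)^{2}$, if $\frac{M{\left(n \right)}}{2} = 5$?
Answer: $16900$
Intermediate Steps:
$M{\left(n \right)} = 10$ ($M{\left(n \right)} = 2 \cdot 5 = 10$)
$E = 9$
$\left(M{\left(5 \cdot 6 \right)} \left(E + 4\right)\right)^{2} = \left(10 \left(9 + 4\right)\right)^{2} = \left(10 \cdot 13\right)^{2} = 130^{2} = 16900$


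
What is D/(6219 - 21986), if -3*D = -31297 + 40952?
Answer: 9655/47301 ≈ 0.20412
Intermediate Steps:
D = -9655/3 (D = -(-31297 + 40952)/3 = -1/3*9655 = -9655/3 ≈ -3218.3)
D/(6219 - 21986) = -9655/(3*(6219 - 21986)) = -9655/3/(-15767) = -9655/3*(-1/15767) = 9655/47301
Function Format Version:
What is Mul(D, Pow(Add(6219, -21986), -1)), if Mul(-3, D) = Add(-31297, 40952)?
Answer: Rational(9655, 47301) ≈ 0.20412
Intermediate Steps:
D = Rational(-9655, 3) (D = Mul(Rational(-1, 3), Add(-31297, 40952)) = Mul(Rational(-1, 3), 9655) = Rational(-9655, 3) ≈ -3218.3)
Mul(D, Pow(Add(6219, -21986), -1)) = Mul(Rational(-9655, 3), Pow(Add(6219, -21986), -1)) = Mul(Rational(-9655, 3), Pow(-15767, -1)) = Mul(Rational(-9655, 3), Rational(-1, 15767)) = Rational(9655, 47301)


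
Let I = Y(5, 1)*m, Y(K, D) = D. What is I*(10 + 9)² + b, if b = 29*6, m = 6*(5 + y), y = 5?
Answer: 21834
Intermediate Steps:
m = 60 (m = 6*(5 + 5) = 6*10 = 60)
b = 174
I = 60 (I = 1*60 = 60)
I*(10 + 9)² + b = 60*(10 + 9)² + 174 = 60*19² + 174 = 60*361 + 174 = 21660 + 174 = 21834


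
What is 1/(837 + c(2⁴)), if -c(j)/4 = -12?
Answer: 1/885 ≈ 0.0011299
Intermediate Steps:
c(j) = 48 (c(j) = -4*(-12) = 48)
1/(837 + c(2⁴)) = 1/(837 + 48) = 1/885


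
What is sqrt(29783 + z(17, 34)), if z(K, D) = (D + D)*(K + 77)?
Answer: 5*sqrt(1447) ≈ 190.20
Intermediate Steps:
z(K, D) = 2*D*(77 + K) (z(K, D) = (2*D)*(77 + K) = 2*D*(77 + K))
sqrt(29783 + z(17, 34)) = sqrt(29783 + 2*34*(77 + 17)) = sqrt(29783 + 2*34*94) = sqrt(29783 + 6392) = sqrt(36175) = 5*sqrt(1447)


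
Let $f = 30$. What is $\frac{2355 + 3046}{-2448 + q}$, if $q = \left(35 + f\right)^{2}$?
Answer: $\frac{5401}{1777} \approx 3.0394$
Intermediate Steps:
$q = 4225$ ($q = \left(35 + 30\right)^{2} = 65^{2} = 4225$)
$\frac{2355 + 3046}{-2448 + q} = \frac{2355 + 3046}{-2448 + 4225} = \frac{5401}{1777}$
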